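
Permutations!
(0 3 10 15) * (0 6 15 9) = (0 3 10 9)(6 15) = [3, 1, 2, 10, 4, 5, 15, 7, 8, 0, 9, 11, 12, 13, 14, 6]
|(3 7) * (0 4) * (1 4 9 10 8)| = 6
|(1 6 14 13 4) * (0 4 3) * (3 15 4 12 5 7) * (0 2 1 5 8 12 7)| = 22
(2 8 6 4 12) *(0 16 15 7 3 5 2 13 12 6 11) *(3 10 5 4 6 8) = [16, 1, 3, 4, 8, 2, 6, 10, 11, 9, 5, 0, 13, 12, 14, 7, 15] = (0 16 15 7 10 5 2 3 4 8 11)(12 13)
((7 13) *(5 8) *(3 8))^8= (13)(3 5 8)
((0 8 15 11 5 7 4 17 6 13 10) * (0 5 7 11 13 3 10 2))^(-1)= (0 2 13 15 8)(3 6 17 4 7 11 5 10)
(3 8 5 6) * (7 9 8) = (3 7 9 8 5 6) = [0, 1, 2, 7, 4, 6, 3, 9, 5, 8]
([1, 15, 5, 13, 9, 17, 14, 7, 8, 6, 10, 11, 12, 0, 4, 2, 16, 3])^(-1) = [13, 0, 15, 17, 14, 2, 9, 7, 8, 4, 10, 11, 12, 3, 6, 1, 16, 5]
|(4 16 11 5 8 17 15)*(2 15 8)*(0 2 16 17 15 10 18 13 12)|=12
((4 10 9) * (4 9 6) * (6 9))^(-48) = ((4 10 9 6))^(-48) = (10)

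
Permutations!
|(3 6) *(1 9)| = 2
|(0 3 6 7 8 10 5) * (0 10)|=10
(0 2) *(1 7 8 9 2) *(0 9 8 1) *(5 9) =(1 7)(2 5 9) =[0, 7, 5, 3, 4, 9, 6, 1, 8, 2]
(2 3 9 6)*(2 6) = [0, 1, 3, 9, 4, 5, 6, 7, 8, 2] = (2 3 9)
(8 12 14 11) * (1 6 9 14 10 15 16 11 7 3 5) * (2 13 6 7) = (1 7 3 5)(2 13 6 9 14)(8 12 10 15 16 11) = [0, 7, 13, 5, 4, 1, 9, 3, 12, 14, 15, 8, 10, 6, 2, 16, 11]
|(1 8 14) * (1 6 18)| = 5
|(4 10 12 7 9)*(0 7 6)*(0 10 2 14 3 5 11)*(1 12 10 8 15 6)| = 18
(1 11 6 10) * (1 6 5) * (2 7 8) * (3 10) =(1 11 5)(2 7 8)(3 10 6) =[0, 11, 7, 10, 4, 1, 3, 8, 2, 9, 6, 5]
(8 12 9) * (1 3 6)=(1 3 6)(8 12 9)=[0, 3, 2, 6, 4, 5, 1, 7, 12, 8, 10, 11, 9]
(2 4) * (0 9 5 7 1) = (0 9 5 7 1)(2 4) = [9, 0, 4, 3, 2, 7, 6, 1, 8, 5]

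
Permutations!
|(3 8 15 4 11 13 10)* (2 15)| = 8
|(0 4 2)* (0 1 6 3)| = |(0 4 2 1 6 3)| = 6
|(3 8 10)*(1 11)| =6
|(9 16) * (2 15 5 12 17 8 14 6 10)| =|(2 15 5 12 17 8 14 6 10)(9 16)| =18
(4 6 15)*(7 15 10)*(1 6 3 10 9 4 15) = (15)(1 6 9 4 3 10 7) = [0, 6, 2, 10, 3, 5, 9, 1, 8, 4, 7, 11, 12, 13, 14, 15]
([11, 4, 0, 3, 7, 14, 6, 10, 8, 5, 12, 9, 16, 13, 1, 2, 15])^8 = (0 10 5 15 4 11 12 14 2 7 9 16 1)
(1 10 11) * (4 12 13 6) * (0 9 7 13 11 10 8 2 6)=(0 9 7 13)(1 8 2 6 4 12 11)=[9, 8, 6, 3, 12, 5, 4, 13, 2, 7, 10, 1, 11, 0]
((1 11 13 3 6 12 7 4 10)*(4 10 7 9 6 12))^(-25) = (1 9)(3 7)(4 13)(6 11)(10 12)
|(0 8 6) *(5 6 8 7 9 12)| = |(0 7 9 12 5 6)| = 6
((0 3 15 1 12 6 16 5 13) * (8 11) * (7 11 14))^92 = ((0 3 15 1 12 6 16 5 13)(7 11 8 14))^92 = (0 15 12 16 13 3 1 6 5)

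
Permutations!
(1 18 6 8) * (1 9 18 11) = (1 11)(6 8 9 18) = [0, 11, 2, 3, 4, 5, 8, 7, 9, 18, 10, 1, 12, 13, 14, 15, 16, 17, 6]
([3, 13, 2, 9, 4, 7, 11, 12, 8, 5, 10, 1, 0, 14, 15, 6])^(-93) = (0 5)(1 15)(3 7)(6 13)(9 12)(11 14)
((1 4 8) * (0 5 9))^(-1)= (0 9 5)(1 8 4)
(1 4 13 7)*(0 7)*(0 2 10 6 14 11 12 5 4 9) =[7, 9, 10, 3, 13, 4, 14, 1, 8, 0, 6, 12, 5, 2, 11] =(0 7 1 9)(2 10 6 14 11 12 5 4 13)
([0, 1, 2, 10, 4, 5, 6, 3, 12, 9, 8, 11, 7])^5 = (12)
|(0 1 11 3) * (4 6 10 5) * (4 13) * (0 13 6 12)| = |(0 1 11 3 13 4 12)(5 6 10)| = 21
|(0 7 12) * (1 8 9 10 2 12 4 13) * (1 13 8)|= 8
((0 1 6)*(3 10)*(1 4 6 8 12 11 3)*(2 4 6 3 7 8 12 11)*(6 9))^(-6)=(12)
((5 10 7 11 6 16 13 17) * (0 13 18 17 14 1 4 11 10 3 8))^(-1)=(0 8 3 5 17 18 16 6 11 4 1 14 13)(7 10)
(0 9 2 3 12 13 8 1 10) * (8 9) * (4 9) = (0 8 1 10)(2 3 12 13 4 9) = [8, 10, 3, 12, 9, 5, 6, 7, 1, 2, 0, 11, 13, 4]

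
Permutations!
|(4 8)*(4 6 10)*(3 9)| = 4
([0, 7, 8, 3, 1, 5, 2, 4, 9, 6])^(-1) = (1 4 7)(2 6 9 8)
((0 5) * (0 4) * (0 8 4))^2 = ((0 5)(4 8))^2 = (8)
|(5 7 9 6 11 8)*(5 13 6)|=12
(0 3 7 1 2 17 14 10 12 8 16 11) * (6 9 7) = (0 3 6 9 7 1 2 17 14 10 12 8 16 11) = [3, 2, 17, 6, 4, 5, 9, 1, 16, 7, 12, 0, 8, 13, 10, 15, 11, 14]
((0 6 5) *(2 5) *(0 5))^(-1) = (0 2 6) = ((0 6 2))^(-1)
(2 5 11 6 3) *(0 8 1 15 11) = (0 8 1 15 11 6 3 2 5) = [8, 15, 5, 2, 4, 0, 3, 7, 1, 9, 10, 6, 12, 13, 14, 11]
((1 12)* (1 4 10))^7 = ((1 12 4 10))^7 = (1 10 4 12)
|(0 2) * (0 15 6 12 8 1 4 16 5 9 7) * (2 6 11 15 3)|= 10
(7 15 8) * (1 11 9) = (1 11 9)(7 15 8) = [0, 11, 2, 3, 4, 5, 6, 15, 7, 1, 10, 9, 12, 13, 14, 8]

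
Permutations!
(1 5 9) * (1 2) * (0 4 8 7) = (0 4 8 7)(1 5 9 2) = [4, 5, 1, 3, 8, 9, 6, 0, 7, 2]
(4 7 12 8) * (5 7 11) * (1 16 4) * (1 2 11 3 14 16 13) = (1 13)(2 11 5 7 12 8)(3 14 16 4) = [0, 13, 11, 14, 3, 7, 6, 12, 2, 9, 10, 5, 8, 1, 16, 15, 4]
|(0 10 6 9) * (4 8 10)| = |(0 4 8 10 6 9)| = 6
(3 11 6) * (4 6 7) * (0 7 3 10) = (0 7 4 6 10)(3 11) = [7, 1, 2, 11, 6, 5, 10, 4, 8, 9, 0, 3]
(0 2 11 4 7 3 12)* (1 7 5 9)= (0 2 11 4 5 9 1 7 3 12)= [2, 7, 11, 12, 5, 9, 6, 3, 8, 1, 10, 4, 0]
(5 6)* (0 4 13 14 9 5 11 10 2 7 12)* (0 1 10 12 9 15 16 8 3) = [4, 10, 7, 0, 13, 6, 11, 9, 3, 5, 2, 12, 1, 14, 15, 16, 8] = (0 4 13 14 15 16 8 3)(1 10 2 7 9 5 6 11 12)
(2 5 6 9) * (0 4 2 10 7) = (0 4 2 5 6 9 10 7) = [4, 1, 5, 3, 2, 6, 9, 0, 8, 10, 7]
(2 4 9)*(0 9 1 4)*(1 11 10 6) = (0 9 2)(1 4 11 10 6) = [9, 4, 0, 3, 11, 5, 1, 7, 8, 2, 6, 10]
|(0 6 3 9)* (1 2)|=|(0 6 3 9)(1 2)|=4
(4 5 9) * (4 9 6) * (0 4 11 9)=(0 4 5 6 11 9)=[4, 1, 2, 3, 5, 6, 11, 7, 8, 0, 10, 9]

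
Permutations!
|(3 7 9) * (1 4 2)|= |(1 4 2)(3 7 9)|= 3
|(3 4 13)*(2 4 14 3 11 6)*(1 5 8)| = |(1 5 8)(2 4 13 11 6)(3 14)| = 30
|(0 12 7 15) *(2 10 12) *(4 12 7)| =10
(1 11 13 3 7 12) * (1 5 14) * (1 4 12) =[0, 11, 2, 7, 12, 14, 6, 1, 8, 9, 10, 13, 5, 3, 4] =(1 11 13 3 7)(4 12 5 14)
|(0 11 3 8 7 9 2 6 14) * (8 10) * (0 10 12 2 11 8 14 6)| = |(0 8 7 9 11 3 12 2)(10 14)| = 8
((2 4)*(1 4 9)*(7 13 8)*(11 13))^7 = (1 9 2 4)(7 8 13 11)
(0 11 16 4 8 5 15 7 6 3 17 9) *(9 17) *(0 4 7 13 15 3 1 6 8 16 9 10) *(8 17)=[11, 6, 2, 10, 16, 3, 1, 17, 5, 4, 0, 9, 12, 15, 14, 13, 7, 8]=(0 11 9 4 16 7 17 8 5 3 10)(1 6)(13 15)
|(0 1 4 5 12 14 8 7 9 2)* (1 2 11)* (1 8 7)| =|(0 2)(1 4 5 12 14 7 9 11 8)| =18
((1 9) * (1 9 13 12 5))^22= ((1 13 12 5))^22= (1 12)(5 13)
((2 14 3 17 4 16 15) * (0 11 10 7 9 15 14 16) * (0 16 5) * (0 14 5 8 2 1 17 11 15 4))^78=(0 1)(3 16 7)(4 10 14)(5 9 11)(15 17)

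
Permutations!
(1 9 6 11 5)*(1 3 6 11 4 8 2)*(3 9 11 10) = (1 11 5 9 10 3 6 4 8 2) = [0, 11, 1, 6, 8, 9, 4, 7, 2, 10, 3, 5]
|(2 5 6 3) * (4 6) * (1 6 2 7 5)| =7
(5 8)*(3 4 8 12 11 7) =(3 4 8 5 12 11 7) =[0, 1, 2, 4, 8, 12, 6, 3, 5, 9, 10, 7, 11]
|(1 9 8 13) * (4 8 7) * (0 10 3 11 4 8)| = |(0 10 3 11 4)(1 9 7 8 13)| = 5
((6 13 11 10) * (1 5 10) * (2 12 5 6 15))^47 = (1 11 13 6)(2 5 15 12 10)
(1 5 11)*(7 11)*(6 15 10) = [0, 5, 2, 3, 4, 7, 15, 11, 8, 9, 6, 1, 12, 13, 14, 10] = (1 5 7 11)(6 15 10)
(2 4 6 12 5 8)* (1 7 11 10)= (1 7 11 10)(2 4 6 12 5 8)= [0, 7, 4, 3, 6, 8, 12, 11, 2, 9, 1, 10, 5]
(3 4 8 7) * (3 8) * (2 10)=[0, 1, 10, 4, 3, 5, 6, 8, 7, 9, 2]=(2 10)(3 4)(7 8)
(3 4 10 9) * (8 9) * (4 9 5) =(3 9)(4 10 8 5) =[0, 1, 2, 9, 10, 4, 6, 7, 5, 3, 8]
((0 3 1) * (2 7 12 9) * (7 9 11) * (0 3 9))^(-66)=((0 9 2)(1 3)(7 12 11))^(-66)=(12)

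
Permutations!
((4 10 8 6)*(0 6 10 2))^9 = (0 6 4 2)(8 10)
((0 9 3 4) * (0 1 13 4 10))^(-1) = (0 10 3 9)(1 4 13)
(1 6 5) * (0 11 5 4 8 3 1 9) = (0 11 5 9)(1 6 4 8 3) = [11, 6, 2, 1, 8, 9, 4, 7, 3, 0, 10, 5]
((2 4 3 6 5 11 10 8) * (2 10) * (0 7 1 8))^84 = (11)(0 10 8 1 7)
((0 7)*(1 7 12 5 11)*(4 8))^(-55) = (0 7 1 11 5 12)(4 8)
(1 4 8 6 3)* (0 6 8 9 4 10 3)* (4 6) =(0 4 9 6)(1 10 3) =[4, 10, 2, 1, 9, 5, 0, 7, 8, 6, 3]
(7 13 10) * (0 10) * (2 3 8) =(0 10 7 13)(2 3 8) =[10, 1, 3, 8, 4, 5, 6, 13, 2, 9, 7, 11, 12, 0]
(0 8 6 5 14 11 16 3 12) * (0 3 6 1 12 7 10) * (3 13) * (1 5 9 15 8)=(0 1 12 13 3 7 10)(5 14 11 16 6 9 15 8)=[1, 12, 2, 7, 4, 14, 9, 10, 5, 15, 0, 16, 13, 3, 11, 8, 6]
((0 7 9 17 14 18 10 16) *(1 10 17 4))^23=((0 7 9 4 1 10 16)(14 18 17))^23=(0 9 1 16 7 4 10)(14 17 18)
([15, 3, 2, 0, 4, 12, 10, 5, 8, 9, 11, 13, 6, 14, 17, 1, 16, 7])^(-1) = (0 3 1 15)(5 7 17 14 13 11 10 6 12)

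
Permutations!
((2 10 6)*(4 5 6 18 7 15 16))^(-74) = ((2 10 18 7 15 16 4 5 6))^(-74) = (2 5 16 7 10 6 4 15 18)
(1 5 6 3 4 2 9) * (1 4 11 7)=(1 5 6 3 11 7)(2 9 4)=[0, 5, 9, 11, 2, 6, 3, 1, 8, 4, 10, 7]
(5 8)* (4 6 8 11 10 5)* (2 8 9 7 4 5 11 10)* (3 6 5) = (2 8 3 6 9 7 4 5 10 11) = [0, 1, 8, 6, 5, 10, 9, 4, 3, 7, 11, 2]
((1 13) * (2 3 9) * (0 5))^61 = ((0 5)(1 13)(2 3 9))^61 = (0 5)(1 13)(2 3 9)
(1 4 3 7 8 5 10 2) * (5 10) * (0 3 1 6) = [3, 4, 6, 7, 1, 5, 0, 8, 10, 9, 2] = (0 3 7 8 10 2 6)(1 4)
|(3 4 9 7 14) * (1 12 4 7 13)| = 15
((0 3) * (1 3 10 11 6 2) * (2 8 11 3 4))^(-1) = ((0 10 3)(1 4 2)(6 8 11))^(-1) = (0 3 10)(1 2 4)(6 11 8)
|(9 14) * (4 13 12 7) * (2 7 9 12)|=12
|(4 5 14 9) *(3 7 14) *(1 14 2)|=|(1 14 9 4 5 3 7 2)|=8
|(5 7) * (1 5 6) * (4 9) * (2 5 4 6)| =12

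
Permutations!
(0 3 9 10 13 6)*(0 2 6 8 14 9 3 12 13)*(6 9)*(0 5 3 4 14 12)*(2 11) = (2 9 10 5 3 4 14 6 11)(8 12 13) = [0, 1, 9, 4, 14, 3, 11, 7, 12, 10, 5, 2, 13, 8, 6]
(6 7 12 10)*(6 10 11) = (6 7 12 11) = [0, 1, 2, 3, 4, 5, 7, 12, 8, 9, 10, 6, 11]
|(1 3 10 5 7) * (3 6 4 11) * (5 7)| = 7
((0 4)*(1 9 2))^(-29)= ((0 4)(1 9 2))^(-29)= (0 4)(1 9 2)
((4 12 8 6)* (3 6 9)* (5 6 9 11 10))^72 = ((3 9)(4 12 8 11 10 5 6))^72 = (4 8 10 6 12 11 5)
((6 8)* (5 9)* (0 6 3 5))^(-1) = (0 9 5 3 8 6)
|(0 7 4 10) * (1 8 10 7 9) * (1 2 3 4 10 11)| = 21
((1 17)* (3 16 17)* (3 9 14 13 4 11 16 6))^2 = (1 14 4 16)(9 13 11 17)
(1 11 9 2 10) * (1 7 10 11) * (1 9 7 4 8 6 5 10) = (1 9 2 11 7)(4 8 6 5 10) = [0, 9, 11, 3, 8, 10, 5, 1, 6, 2, 4, 7]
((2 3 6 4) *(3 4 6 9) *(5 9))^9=(9)(2 4)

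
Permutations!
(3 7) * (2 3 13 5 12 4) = (2 3 7 13 5 12 4) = [0, 1, 3, 7, 2, 12, 6, 13, 8, 9, 10, 11, 4, 5]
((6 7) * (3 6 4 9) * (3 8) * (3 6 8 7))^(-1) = ((3 8 6)(4 9 7))^(-1) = (3 6 8)(4 7 9)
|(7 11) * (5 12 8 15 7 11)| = 5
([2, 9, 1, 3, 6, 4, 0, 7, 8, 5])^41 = [6, 2, 0, 3, 5, 9, 4, 7, 8, 1]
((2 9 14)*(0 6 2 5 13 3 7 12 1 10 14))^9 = ((0 6 2 9)(1 10 14 5 13 3 7 12))^9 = (0 6 2 9)(1 10 14 5 13 3 7 12)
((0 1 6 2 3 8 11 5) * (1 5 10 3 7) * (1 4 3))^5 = (0 5)(1 3 6 8 2 11 7 10 4)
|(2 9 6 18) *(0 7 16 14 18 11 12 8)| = |(0 7 16 14 18 2 9 6 11 12 8)| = 11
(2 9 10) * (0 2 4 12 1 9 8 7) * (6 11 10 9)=(0 2 8 7)(1 6 11 10 4 12)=[2, 6, 8, 3, 12, 5, 11, 0, 7, 9, 4, 10, 1]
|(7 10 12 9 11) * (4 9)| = 6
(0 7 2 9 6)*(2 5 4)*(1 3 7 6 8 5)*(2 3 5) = [6, 5, 9, 7, 3, 4, 0, 1, 2, 8] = (0 6)(1 5 4 3 7)(2 9 8)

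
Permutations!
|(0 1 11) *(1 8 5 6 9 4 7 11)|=8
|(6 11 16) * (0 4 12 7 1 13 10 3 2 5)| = |(0 4 12 7 1 13 10 3 2 5)(6 11 16)| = 30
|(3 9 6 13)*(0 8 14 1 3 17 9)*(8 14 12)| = |(0 14 1 3)(6 13 17 9)(8 12)| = 4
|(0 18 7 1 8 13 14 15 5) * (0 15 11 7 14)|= 8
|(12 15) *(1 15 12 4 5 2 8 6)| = |(1 15 4 5 2 8 6)| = 7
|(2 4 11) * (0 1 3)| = |(0 1 3)(2 4 11)| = 3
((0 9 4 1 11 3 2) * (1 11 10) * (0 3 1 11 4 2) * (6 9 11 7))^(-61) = ((0 11 1 10 7 6 9 2 3))^(-61) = (0 1 7 9 3 11 10 6 2)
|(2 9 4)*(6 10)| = |(2 9 4)(6 10)| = 6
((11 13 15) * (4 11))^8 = (15)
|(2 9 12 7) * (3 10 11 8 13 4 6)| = |(2 9 12 7)(3 10 11 8 13 4 6)| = 28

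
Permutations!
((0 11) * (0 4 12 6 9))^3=((0 11 4 12 6 9))^3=(0 12)(4 9)(6 11)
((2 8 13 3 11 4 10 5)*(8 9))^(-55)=(2 5 10 4 11 3 13 8 9)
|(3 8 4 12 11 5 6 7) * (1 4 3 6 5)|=4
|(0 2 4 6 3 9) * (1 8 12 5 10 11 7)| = 42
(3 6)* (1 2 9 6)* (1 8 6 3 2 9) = (1 9 3 8 6 2) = [0, 9, 1, 8, 4, 5, 2, 7, 6, 3]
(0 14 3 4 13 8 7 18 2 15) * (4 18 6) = [14, 1, 15, 18, 13, 5, 4, 6, 7, 9, 10, 11, 12, 8, 3, 0, 16, 17, 2] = (0 14 3 18 2 15)(4 13 8 7 6)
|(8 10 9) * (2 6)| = 6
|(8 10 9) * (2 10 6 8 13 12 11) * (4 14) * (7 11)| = 14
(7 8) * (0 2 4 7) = (0 2 4 7 8) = [2, 1, 4, 3, 7, 5, 6, 8, 0]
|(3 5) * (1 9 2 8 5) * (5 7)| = |(1 9 2 8 7 5 3)| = 7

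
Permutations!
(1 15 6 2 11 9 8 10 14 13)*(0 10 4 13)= [10, 15, 11, 3, 13, 5, 2, 7, 4, 8, 14, 9, 12, 1, 0, 6]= (0 10 14)(1 15 6 2 11 9 8 4 13)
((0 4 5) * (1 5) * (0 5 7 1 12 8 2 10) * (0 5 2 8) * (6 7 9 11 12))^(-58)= ((0 4 6 7 1 9 11 12)(2 10 5))^(-58)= (0 11 1 6)(2 5 10)(4 12 9 7)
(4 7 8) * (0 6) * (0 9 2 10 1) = (0 6 9 2 10 1)(4 7 8) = [6, 0, 10, 3, 7, 5, 9, 8, 4, 2, 1]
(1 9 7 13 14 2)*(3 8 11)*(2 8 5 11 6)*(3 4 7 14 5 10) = [0, 9, 1, 10, 7, 11, 2, 13, 6, 14, 3, 4, 12, 5, 8] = (1 9 14 8 6 2)(3 10)(4 7 13 5 11)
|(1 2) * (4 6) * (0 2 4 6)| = 4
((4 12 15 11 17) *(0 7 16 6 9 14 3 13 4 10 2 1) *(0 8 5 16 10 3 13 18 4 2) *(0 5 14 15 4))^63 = ((0 7 10 5 16 6 9 15 11 17 3 18)(1 8 14 13 2)(4 12))^63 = (0 5 9 17)(1 13 8 2 14)(3 7 16 15)(4 12)(6 11 18 10)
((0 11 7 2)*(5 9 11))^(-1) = ((0 5 9 11 7 2))^(-1) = (0 2 7 11 9 5)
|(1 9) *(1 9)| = |(9)| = 1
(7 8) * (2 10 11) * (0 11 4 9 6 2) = (0 11)(2 10 4 9 6)(7 8) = [11, 1, 10, 3, 9, 5, 2, 8, 7, 6, 4, 0]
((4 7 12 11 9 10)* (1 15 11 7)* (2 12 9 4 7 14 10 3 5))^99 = ((1 15 11 4)(2 12 14 10 7 9 3 5))^99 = (1 4 11 15)(2 10 3 12 7 5 14 9)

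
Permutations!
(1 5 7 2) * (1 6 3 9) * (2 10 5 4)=[0, 4, 6, 9, 2, 7, 3, 10, 8, 1, 5]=(1 4 2 6 3 9)(5 7 10)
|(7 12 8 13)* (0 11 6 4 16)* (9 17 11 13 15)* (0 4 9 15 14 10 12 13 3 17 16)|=|(0 3 17 11 6 9 16 4)(7 13)(8 14 10 12)|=8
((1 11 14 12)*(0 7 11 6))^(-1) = (0 6 1 12 14 11 7)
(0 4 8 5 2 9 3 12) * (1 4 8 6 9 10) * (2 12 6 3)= (0 8 5 12)(1 4 3 6 9 2 10)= [8, 4, 10, 6, 3, 12, 9, 7, 5, 2, 1, 11, 0]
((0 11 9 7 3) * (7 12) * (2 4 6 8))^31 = (0 11 9 12 7 3)(2 8 6 4)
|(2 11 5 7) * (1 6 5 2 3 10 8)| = 14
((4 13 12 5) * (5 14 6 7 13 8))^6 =(6 7 13 12 14) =((4 8 5)(6 7 13 12 14))^6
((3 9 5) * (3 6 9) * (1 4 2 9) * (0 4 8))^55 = (0 8 1 6 5 9 2 4)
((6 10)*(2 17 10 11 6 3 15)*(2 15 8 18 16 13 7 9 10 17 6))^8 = ((2 6 11)(3 8 18 16 13 7 9 10))^8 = (18)(2 11 6)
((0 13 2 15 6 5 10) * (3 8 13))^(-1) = ((0 3 8 13 2 15 6 5 10))^(-1) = (0 10 5 6 15 2 13 8 3)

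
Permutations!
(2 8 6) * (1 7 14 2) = (1 7 14 2 8 6) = [0, 7, 8, 3, 4, 5, 1, 14, 6, 9, 10, 11, 12, 13, 2]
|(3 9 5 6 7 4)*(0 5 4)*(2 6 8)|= |(0 5 8 2 6 7)(3 9 4)|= 6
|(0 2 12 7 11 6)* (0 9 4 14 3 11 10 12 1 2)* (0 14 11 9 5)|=|(0 14 3 9 4 11 6 5)(1 2)(7 10 12)|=24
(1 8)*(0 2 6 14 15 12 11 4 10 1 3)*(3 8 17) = [2, 17, 6, 0, 10, 5, 14, 7, 8, 9, 1, 4, 11, 13, 15, 12, 16, 3] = (0 2 6 14 15 12 11 4 10 1 17 3)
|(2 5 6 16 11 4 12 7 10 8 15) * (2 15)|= |(2 5 6 16 11 4 12 7 10 8)|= 10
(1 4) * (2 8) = (1 4)(2 8) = [0, 4, 8, 3, 1, 5, 6, 7, 2]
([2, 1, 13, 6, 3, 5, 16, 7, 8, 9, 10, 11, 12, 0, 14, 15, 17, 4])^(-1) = [13, 1, 0, 4, 17, 5, 3, 7, 8, 9, 10, 11, 12, 2, 14, 15, 6, 16]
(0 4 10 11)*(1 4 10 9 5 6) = (0 10 11)(1 4 9 5 6) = [10, 4, 2, 3, 9, 6, 1, 7, 8, 5, 11, 0]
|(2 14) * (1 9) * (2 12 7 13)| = 10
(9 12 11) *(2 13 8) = [0, 1, 13, 3, 4, 5, 6, 7, 2, 12, 10, 9, 11, 8] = (2 13 8)(9 12 11)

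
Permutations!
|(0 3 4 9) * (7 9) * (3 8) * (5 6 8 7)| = |(0 7 9)(3 4 5 6 8)| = 15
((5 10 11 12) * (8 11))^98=((5 10 8 11 12))^98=(5 11 10 12 8)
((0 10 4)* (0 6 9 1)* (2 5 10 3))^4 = ((0 3 2 5 10 4 6 9 1))^4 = (0 10 1 5 9 2 6 3 4)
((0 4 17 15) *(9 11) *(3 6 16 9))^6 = ((0 4 17 15)(3 6 16 9 11))^6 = (0 17)(3 6 16 9 11)(4 15)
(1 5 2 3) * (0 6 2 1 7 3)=(0 6 2)(1 5)(3 7)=[6, 5, 0, 7, 4, 1, 2, 3]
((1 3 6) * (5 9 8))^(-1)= (1 6 3)(5 8 9)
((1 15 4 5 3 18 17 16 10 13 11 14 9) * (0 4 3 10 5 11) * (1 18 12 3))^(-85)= (0 14 17 10 4 9 16 13 11 18 5)(1 15)(3 12)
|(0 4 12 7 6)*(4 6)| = 6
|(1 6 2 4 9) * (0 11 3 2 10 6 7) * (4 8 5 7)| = |(0 11 3 2 8 5 7)(1 4 9)(6 10)| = 42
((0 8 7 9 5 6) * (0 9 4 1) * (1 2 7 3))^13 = (0 8 3 1)(2 7 4)(5 6 9)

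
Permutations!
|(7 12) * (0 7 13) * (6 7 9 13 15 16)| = |(0 9 13)(6 7 12 15 16)| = 15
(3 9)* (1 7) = (1 7)(3 9) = [0, 7, 2, 9, 4, 5, 6, 1, 8, 3]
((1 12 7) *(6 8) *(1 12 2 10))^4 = (12)(1 2 10)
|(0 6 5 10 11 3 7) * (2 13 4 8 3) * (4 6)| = 30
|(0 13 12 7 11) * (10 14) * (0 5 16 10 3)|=10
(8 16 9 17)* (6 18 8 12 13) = (6 18 8 16 9 17 12 13) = [0, 1, 2, 3, 4, 5, 18, 7, 16, 17, 10, 11, 13, 6, 14, 15, 9, 12, 8]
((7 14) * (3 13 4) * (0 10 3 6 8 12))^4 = ((0 10 3 13 4 6 8 12)(7 14))^4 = (14)(0 4)(3 8)(6 10)(12 13)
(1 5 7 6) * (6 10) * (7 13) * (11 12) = (1 5 13 7 10 6)(11 12) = [0, 5, 2, 3, 4, 13, 1, 10, 8, 9, 6, 12, 11, 7]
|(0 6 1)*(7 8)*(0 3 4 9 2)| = 14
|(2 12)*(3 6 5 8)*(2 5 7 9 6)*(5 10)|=6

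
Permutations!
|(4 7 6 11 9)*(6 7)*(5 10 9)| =|(4 6 11 5 10 9)| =6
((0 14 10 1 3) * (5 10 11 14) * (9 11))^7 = (0 10 3 5 1)(9 11 14)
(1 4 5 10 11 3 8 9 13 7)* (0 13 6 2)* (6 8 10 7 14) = [13, 4, 0, 10, 5, 7, 2, 1, 9, 8, 11, 3, 12, 14, 6] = (0 13 14 6 2)(1 4 5 7)(3 10 11)(8 9)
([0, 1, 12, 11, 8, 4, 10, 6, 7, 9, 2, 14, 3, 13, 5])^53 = (2 6 8 5 11 12 10 7 4 14 3)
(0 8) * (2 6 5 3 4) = (0 8)(2 6 5 3 4) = [8, 1, 6, 4, 2, 3, 5, 7, 0]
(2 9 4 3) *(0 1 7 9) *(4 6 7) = (0 1 4 3 2)(6 7 9) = [1, 4, 0, 2, 3, 5, 7, 9, 8, 6]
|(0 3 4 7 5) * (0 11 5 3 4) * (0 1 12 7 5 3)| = 8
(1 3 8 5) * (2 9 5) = (1 3 8 2 9 5) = [0, 3, 9, 8, 4, 1, 6, 7, 2, 5]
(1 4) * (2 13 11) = (1 4)(2 13 11) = [0, 4, 13, 3, 1, 5, 6, 7, 8, 9, 10, 2, 12, 11]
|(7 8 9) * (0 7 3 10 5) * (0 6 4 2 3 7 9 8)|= 6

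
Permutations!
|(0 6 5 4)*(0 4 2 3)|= 5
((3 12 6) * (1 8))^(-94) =(3 6 12)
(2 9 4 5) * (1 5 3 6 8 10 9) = [0, 5, 1, 6, 3, 2, 8, 7, 10, 4, 9] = (1 5 2)(3 6 8 10 9 4)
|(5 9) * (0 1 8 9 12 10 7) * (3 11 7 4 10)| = |(0 1 8 9 5 12 3 11 7)(4 10)| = 18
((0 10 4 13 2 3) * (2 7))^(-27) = ((0 10 4 13 7 2 3))^(-27) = (0 10 4 13 7 2 3)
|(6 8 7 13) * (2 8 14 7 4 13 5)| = 8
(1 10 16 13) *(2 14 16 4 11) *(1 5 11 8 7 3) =(1 10 4 8 7 3)(2 14 16 13 5 11) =[0, 10, 14, 1, 8, 11, 6, 3, 7, 9, 4, 2, 12, 5, 16, 15, 13]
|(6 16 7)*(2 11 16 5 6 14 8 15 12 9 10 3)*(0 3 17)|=26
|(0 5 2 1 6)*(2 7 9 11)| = 8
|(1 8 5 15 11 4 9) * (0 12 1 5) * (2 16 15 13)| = |(0 12 1 8)(2 16 15 11 4 9 5 13)| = 8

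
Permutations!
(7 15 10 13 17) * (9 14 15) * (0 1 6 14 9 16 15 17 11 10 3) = [1, 6, 2, 0, 4, 5, 14, 16, 8, 9, 13, 10, 12, 11, 17, 3, 15, 7] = (0 1 6 14 17 7 16 15 3)(10 13 11)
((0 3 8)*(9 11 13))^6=(13)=((0 3 8)(9 11 13))^6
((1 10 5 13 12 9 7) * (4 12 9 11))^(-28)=(1 5 9)(4 11 12)(7 10 13)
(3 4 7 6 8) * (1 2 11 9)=[0, 2, 11, 4, 7, 5, 8, 6, 3, 1, 10, 9]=(1 2 11 9)(3 4 7 6 8)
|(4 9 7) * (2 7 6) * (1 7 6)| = |(1 7 4 9)(2 6)| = 4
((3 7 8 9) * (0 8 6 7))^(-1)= (0 3 9 8)(6 7)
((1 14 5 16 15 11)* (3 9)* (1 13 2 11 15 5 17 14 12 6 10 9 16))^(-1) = ((1 12 6 10 9 3 16 5)(2 11 13)(14 17))^(-1) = (1 5 16 3 9 10 6 12)(2 13 11)(14 17)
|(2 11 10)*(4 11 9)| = |(2 9 4 11 10)| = 5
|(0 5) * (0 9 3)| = 4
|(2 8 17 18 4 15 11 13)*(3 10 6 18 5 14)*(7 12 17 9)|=16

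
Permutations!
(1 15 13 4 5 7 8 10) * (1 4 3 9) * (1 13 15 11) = [0, 11, 2, 9, 5, 7, 6, 8, 10, 13, 4, 1, 12, 3, 14, 15] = (15)(1 11)(3 9 13)(4 5 7 8 10)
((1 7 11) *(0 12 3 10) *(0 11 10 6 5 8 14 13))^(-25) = ((0 12 3 6 5 8 14 13)(1 7 10 11))^(-25) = (0 13 14 8 5 6 3 12)(1 11 10 7)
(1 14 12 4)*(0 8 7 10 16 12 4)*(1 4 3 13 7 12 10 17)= (0 8 12)(1 14 3 13 7 17)(10 16)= [8, 14, 2, 13, 4, 5, 6, 17, 12, 9, 16, 11, 0, 7, 3, 15, 10, 1]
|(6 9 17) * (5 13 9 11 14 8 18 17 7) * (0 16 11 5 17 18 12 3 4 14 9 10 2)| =|(18)(0 16 11 9 7 17 6 5 13 10 2)(3 4 14 8 12)| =55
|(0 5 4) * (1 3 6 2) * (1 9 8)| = |(0 5 4)(1 3 6 2 9 8)| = 6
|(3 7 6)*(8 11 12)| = |(3 7 6)(8 11 12)| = 3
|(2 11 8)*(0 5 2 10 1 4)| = 8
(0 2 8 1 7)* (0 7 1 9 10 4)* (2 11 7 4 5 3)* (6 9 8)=[11, 1, 6, 2, 0, 3, 9, 4, 8, 10, 5, 7]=(0 11 7 4)(2 6 9 10 5 3)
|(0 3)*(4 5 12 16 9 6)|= |(0 3)(4 5 12 16 9 6)|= 6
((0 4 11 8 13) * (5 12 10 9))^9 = ((0 4 11 8 13)(5 12 10 9))^9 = (0 13 8 11 4)(5 12 10 9)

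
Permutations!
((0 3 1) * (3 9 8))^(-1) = ((0 9 8 3 1))^(-1) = (0 1 3 8 9)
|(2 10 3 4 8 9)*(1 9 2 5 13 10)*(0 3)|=10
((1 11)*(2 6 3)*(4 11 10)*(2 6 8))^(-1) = (1 11 4 10)(2 8)(3 6)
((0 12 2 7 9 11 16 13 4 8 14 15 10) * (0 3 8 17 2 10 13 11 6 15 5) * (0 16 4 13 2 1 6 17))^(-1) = ((0 12 10 3 8 14 5 16 11 4)(1 6 15 2 7 9 17))^(-1) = (0 4 11 16 5 14 8 3 10 12)(1 17 9 7 2 15 6)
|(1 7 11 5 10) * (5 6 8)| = 7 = |(1 7 11 6 8 5 10)|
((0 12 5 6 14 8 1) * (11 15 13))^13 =((0 12 5 6 14 8 1)(11 15 13))^13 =(0 1 8 14 6 5 12)(11 15 13)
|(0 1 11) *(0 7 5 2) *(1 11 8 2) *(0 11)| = 6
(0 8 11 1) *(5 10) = (0 8 11 1)(5 10) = [8, 0, 2, 3, 4, 10, 6, 7, 11, 9, 5, 1]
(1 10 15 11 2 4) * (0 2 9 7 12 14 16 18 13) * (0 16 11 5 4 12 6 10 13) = (0 2 12 14 11 9 7 6 10 15 5 4 1 13 16 18) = [2, 13, 12, 3, 1, 4, 10, 6, 8, 7, 15, 9, 14, 16, 11, 5, 18, 17, 0]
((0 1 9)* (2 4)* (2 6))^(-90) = (9)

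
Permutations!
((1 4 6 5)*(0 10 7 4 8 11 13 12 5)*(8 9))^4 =((0 10 7 4 6)(1 9 8 11 13 12 5))^4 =(0 6 4 7 10)(1 13 9 12 8 5 11)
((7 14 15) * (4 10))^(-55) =((4 10)(7 14 15))^(-55) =(4 10)(7 15 14)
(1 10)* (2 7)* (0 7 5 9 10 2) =(0 7)(1 2 5 9 10) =[7, 2, 5, 3, 4, 9, 6, 0, 8, 10, 1]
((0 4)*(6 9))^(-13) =((0 4)(6 9))^(-13) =(0 4)(6 9)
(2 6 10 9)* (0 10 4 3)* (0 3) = (0 10 9 2 6 4) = [10, 1, 6, 3, 0, 5, 4, 7, 8, 2, 9]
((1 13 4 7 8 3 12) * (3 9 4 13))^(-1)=(13)(1 12 3)(4 9 8 7)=((13)(1 3 12)(4 7 8 9))^(-1)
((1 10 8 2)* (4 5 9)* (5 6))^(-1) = ((1 10 8 2)(4 6 5 9))^(-1) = (1 2 8 10)(4 9 5 6)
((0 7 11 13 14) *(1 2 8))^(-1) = (0 14 13 11 7)(1 8 2)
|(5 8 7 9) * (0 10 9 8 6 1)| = |(0 10 9 5 6 1)(7 8)| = 6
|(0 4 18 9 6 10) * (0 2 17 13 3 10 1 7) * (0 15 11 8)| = |(0 4 18 9 6 1 7 15 11 8)(2 17 13 3 10)| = 10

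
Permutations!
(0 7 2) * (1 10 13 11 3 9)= (0 7 2)(1 10 13 11 3 9)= [7, 10, 0, 9, 4, 5, 6, 2, 8, 1, 13, 3, 12, 11]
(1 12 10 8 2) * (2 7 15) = (1 12 10 8 7 15 2) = [0, 12, 1, 3, 4, 5, 6, 15, 7, 9, 8, 11, 10, 13, 14, 2]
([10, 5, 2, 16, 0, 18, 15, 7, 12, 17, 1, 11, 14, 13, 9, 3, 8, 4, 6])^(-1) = (0 4 17 9 14 12 8 16 3 15 6 18 5 1 10)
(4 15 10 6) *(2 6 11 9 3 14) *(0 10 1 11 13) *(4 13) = [10, 11, 6, 14, 15, 5, 13, 7, 8, 3, 4, 9, 12, 0, 2, 1] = (0 10 4 15 1 11 9 3 14 2 6 13)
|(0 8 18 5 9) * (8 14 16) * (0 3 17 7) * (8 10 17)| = |(0 14 16 10 17 7)(3 8 18 5 9)| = 30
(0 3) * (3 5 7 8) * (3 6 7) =(0 5 3)(6 7 8) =[5, 1, 2, 0, 4, 3, 7, 8, 6]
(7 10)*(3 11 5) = [0, 1, 2, 11, 4, 3, 6, 10, 8, 9, 7, 5] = (3 11 5)(7 10)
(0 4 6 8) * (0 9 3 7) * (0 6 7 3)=(0 4 7 6 8 9)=[4, 1, 2, 3, 7, 5, 8, 6, 9, 0]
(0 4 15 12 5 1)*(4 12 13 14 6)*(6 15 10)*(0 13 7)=[12, 13, 2, 3, 10, 1, 4, 0, 8, 9, 6, 11, 5, 14, 15, 7]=(0 12 5 1 13 14 15 7)(4 10 6)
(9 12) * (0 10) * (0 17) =[10, 1, 2, 3, 4, 5, 6, 7, 8, 12, 17, 11, 9, 13, 14, 15, 16, 0] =(0 10 17)(9 12)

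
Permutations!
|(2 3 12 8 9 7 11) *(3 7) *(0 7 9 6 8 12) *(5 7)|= 14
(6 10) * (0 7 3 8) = (0 7 3 8)(6 10) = [7, 1, 2, 8, 4, 5, 10, 3, 0, 9, 6]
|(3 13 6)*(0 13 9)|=|(0 13 6 3 9)|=5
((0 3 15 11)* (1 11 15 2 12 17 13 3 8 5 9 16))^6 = ((0 8 5 9 16 1 11)(2 12 17 13 3))^6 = (0 11 1 16 9 5 8)(2 12 17 13 3)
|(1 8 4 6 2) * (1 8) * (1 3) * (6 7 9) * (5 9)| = |(1 3)(2 8 4 7 5 9 6)| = 14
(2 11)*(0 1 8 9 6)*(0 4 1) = (1 8 9 6 4)(2 11) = [0, 8, 11, 3, 1, 5, 4, 7, 9, 6, 10, 2]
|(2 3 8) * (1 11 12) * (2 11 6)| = |(1 6 2 3 8 11 12)| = 7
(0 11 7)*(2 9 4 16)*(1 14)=[11, 14, 9, 3, 16, 5, 6, 0, 8, 4, 10, 7, 12, 13, 1, 15, 2]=(0 11 7)(1 14)(2 9 4 16)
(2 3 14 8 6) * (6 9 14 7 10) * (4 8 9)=(2 3 7 10 6)(4 8)(9 14)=[0, 1, 3, 7, 8, 5, 2, 10, 4, 14, 6, 11, 12, 13, 9]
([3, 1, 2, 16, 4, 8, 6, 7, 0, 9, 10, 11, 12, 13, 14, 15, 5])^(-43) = [16, 1, 2, 5, 4, 0, 6, 7, 3, 9, 10, 11, 12, 13, 14, 15, 8]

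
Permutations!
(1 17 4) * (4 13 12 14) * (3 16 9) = (1 17 13 12 14 4)(3 16 9) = [0, 17, 2, 16, 1, 5, 6, 7, 8, 3, 10, 11, 14, 12, 4, 15, 9, 13]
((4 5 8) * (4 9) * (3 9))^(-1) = ((3 9 4 5 8))^(-1) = (3 8 5 4 9)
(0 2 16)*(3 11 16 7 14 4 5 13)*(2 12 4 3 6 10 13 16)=(0 12 4 5 16)(2 7 14 3 11)(6 10 13)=[12, 1, 7, 11, 5, 16, 10, 14, 8, 9, 13, 2, 4, 6, 3, 15, 0]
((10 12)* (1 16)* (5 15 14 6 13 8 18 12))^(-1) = (1 16)(5 10 12 18 8 13 6 14 15)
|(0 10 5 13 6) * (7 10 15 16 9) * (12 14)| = |(0 15 16 9 7 10 5 13 6)(12 14)| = 18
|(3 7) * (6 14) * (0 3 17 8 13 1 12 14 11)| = |(0 3 7 17 8 13 1 12 14 6 11)| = 11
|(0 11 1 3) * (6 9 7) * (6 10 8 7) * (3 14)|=30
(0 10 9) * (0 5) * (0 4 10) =[0, 1, 2, 3, 10, 4, 6, 7, 8, 5, 9] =(4 10 9 5)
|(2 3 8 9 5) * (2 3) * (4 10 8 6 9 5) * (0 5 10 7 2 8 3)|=|(0 5)(2 8 10 3 6 9 4 7)|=8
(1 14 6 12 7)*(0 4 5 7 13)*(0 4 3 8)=(0 3 8)(1 14 6 12 13 4 5 7)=[3, 14, 2, 8, 5, 7, 12, 1, 0, 9, 10, 11, 13, 4, 6]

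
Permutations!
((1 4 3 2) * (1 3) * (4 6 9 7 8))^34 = (1 8 9)(4 7 6)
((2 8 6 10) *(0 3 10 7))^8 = (0 3 10 2 8 6 7)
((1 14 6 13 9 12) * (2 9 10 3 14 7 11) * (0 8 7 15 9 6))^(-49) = (0 8 7 11 2 6 13 10 3 14)(1 12 9 15)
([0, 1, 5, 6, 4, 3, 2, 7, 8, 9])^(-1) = [0, 1, 6, 5, 4, 2, 3, 7, 8, 9]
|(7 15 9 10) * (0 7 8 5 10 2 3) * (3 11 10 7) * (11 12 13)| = |(0 3)(2 12 13 11 10 8 5 7 15 9)| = 10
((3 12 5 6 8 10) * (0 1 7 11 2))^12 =(12)(0 7 2 1 11)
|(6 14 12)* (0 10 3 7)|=|(0 10 3 7)(6 14 12)|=12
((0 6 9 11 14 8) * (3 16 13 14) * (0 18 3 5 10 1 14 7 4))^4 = ((0 6 9 11 5 10 1 14 8 18 3 16 13 7 4))^4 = (0 5 8 13 6 10 18 7 9 1 3 4 11 14 16)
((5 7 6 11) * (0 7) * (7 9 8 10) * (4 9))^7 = ((0 4 9 8 10 7 6 11 5))^7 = (0 11 7 8 4 5 6 10 9)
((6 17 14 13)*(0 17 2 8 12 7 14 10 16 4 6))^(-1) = ((0 17 10 16 4 6 2 8 12 7 14 13))^(-1) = (0 13 14 7 12 8 2 6 4 16 10 17)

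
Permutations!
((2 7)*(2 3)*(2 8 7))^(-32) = ((3 8 7))^(-32) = (3 8 7)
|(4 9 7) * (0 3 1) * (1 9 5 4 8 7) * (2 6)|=4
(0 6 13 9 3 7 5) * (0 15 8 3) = (0 6 13 9)(3 7 5 15 8) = [6, 1, 2, 7, 4, 15, 13, 5, 3, 0, 10, 11, 12, 9, 14, 8]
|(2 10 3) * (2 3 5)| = 3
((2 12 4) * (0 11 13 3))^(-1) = (0 3 13 11)(2 4 12) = ((0 11 13 3)(2 12 4))^(-1)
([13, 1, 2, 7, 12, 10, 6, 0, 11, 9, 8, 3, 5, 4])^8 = (0 3 8 5 4)(7 11 10 12 13)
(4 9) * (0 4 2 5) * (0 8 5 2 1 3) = (0 4 9 1 3)(5 8) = [4, 3, 2, 0, 9, 8, 6, 7, 5, 1]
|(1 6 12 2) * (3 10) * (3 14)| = 12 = |(1 6 12 2)(3 10 14)|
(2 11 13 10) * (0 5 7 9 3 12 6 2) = [5, 1, 11, 12, 4, 7, 2, 9, 8, 3, 0, 13, 6, 10] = (0 5 7 9 3 12 6 2 11 13 10)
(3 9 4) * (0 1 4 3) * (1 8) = (0 8 1 4)(3 9) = [8, 4, 2, 9, 0, 5, 6, 7, 1, 3]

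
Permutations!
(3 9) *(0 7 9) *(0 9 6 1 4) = [7, 4, 2, 9, 0, 5, 1, 6, 8, 3] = (0 7 6 1 4)(3 9)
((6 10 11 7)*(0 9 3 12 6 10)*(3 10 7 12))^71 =(0 6 12 11 10 9)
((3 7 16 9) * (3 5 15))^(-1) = (3 15 5 9 16 7) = ((3 7 16 9 5 15))^(-1)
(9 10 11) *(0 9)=(0 9 10 11)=[9, 1, 2, 3, 4, 5, 6, 7, 8, 10, 11, 0]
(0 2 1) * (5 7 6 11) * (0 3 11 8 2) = (1 3 11 5 7 6 8 2) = [0, 3, 1, 11, 4, 7, 8, 6, 2, 9, 10, 5]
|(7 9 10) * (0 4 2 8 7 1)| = |(0 4 2 8 7 9 10 1)| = 8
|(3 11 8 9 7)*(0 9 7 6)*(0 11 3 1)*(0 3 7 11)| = 6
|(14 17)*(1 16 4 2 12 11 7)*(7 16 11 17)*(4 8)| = |(1 11 16 8 4 2 12 17 14 7)| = 10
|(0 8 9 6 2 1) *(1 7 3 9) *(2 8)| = 8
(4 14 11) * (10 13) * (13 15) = (4 14 11)(10 15 13) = [0, 1, 2, 3, 14, 5, 6, 7, 8, 9, 15, 4, 12, 10, 11, 13]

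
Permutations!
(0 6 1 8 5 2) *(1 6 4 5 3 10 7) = (0 4 5 2)(1 8 3 10 7) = [4, 8, 0, 10, 5, 2, 6, 1, 3, 9, 7]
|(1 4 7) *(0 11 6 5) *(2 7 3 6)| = |(0 11 2 7 1 4 3 6 5)| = 9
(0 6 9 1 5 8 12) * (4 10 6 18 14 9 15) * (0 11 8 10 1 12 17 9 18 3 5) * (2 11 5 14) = (0 3 14 18 2 11 8 17 9 12 5 10 6 15 4 1) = [3, 0, 11, 14, 1, 10, 15, 7, 17, 12, 6, 8, 5, 13, 18, 4, 16, 9, 2]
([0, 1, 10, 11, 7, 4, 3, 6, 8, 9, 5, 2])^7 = (2 11 3 6 7 4 5 10)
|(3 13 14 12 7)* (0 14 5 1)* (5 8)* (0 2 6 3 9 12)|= 42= |(0 14)(1 2 6 3 13 8 5)(7 9 12)|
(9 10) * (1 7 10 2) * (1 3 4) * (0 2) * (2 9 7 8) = (0 9)(1 8 2 3 4)(7 10) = [9, 8, 3, 4, 1, 5, 6, 10, 2, 0, 7]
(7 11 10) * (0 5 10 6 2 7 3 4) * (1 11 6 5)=(0 1 11 5 10 3 4)(2 7 6)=[1, 11, 7, 4, 0, 10, 2, 6, 8, 9, 3, 5]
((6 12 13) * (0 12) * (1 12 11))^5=(0 6 13 12 1 11)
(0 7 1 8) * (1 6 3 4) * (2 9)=(0 7 6 3 4 1 8)(2 9)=[7, 8, 9, 4, 1, 5, 3, 6, 0, 2]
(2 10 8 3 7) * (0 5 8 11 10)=(0 5 8 3 7 2)(10 11)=[5, 1, 0, 7, 4, 8, 6, 2, 3, 9, 11, 10]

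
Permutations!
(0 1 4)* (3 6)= (0 1 4)(3 6)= [1, 4, 2, 6, 0, 5, 3]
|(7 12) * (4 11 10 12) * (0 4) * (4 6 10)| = 10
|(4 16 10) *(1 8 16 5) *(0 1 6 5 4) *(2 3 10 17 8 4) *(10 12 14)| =24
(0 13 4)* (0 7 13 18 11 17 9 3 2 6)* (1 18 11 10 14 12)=(0 11 17 9 3 2 6)(1 18 10 14 12)(4 7 13)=[11, 18, 6, 2, 7, 5, 0, 13, 8, 3, 14, 17, 1, 4, 12, 15, 16, 9, 10]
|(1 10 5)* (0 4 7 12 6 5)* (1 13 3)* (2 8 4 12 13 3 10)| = |(0 12 6 5 3 1 2 8 4 7 13 10)| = 12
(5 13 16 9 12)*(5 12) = (5 13 16 9) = [0, 1, 2, 3, 4, 13, 6, 7, 8, 5, 10, 11, 12, 16, 14, 15, 9]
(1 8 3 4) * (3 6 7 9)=(1 8 6 7 9 3 4)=[0, 8, 2, 4, 1, 5, 7, 9, 6, 3]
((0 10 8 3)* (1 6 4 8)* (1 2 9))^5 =(0 6 10 4 2 8 9 3 1)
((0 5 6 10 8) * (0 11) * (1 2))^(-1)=(0 11 8 10 6 5)(1 2)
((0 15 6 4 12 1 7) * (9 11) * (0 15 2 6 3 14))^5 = ((0 2 6 4 12 1 7 15 3 14)(9 11))^5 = (0 1)(2 7)(3 4)(6 15)(9 11)(12 14)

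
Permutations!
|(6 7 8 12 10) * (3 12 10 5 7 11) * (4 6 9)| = 10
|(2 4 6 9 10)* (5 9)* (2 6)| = 4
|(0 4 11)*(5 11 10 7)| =6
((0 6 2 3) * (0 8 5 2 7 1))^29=(0 6 7 1)(2 3 8 5)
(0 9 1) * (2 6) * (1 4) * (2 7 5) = (0 9 4 1)(2 6 7 5) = [9, 0, 6, 3, 1, 2, 7, 5, 8, 4]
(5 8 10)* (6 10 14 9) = (5 8 14 9 6 10) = [0, 1, 2, 3, 4, 8, 10, 7, 14, 6, 5, 11, 12, 13, 9]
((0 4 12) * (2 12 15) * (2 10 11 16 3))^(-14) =(0 11 12 10 2 15 3 4 16)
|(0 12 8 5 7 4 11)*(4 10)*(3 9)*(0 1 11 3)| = |(0 12 8 5 7 10 4 3 9)(1 11)| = 18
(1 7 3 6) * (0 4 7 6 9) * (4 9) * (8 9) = [8, 6, 2, 4, 7, 5, 1, 3, 9, 0] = (0 8 9)(1 6)(3 4 7)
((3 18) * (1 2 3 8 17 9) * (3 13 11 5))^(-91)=((1 2 13 11 5 3 18 8 17 9))^(-91)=(1 9 17 8 18 3 5 11 13 2)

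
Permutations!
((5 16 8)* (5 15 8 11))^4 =((5 16 11)(8 15))^4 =(5 16 11)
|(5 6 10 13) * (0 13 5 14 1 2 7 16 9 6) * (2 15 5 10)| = |(0 13 14 1 15 5)(2 7 16 9 6)| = 30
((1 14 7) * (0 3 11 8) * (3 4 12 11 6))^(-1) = (0 8 11 12 4)(1 7 14)(3 6)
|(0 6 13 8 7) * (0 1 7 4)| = 10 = |(0 6 13 8 4)(1 7)|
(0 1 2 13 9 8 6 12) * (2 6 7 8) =(0 1 6 12)(2 13 9)(7 8) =[1, 6, 13, 3, 4, 5, 12, 8, 7, 2, 10, 11, 0, 9]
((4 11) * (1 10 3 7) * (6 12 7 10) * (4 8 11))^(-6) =((1 6 12 7)(3 10)(8 11))^(-6) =(1 12)(6 7)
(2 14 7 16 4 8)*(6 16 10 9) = (2 14 7 10 9 6 16 4 8) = [0, 1, 14, 3, 8, 5, 16, 10, 2, 6, 9, 11, 12, 13, 7, 15, 4]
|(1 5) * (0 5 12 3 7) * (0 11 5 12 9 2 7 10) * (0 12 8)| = 6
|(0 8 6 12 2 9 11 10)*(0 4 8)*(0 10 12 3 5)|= |(0 10 4 8 6 3 5)(2 9 11 12)|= 28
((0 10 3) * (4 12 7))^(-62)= (0 10 3)(4 12 7)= ((0 10 3)(4 12 7))^(-62)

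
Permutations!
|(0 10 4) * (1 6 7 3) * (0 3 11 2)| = |(0 10 4 3 1 6 7 11 2)| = 9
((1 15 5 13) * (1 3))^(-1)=((1 15 5 13 3))^(-1)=(1 3 13 5 15)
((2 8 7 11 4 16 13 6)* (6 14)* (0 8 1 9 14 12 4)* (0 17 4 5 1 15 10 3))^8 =((0 8 7 11 17 4 16 13 12 5 1 9 14 6 2 15 10 3))^8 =(0 12 10 16 2 17 14 7 1)(3 13 15 4 6 11 9 8 5)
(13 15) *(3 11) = (3 11)(13 15) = [0, 1, 2, 11, 4, 5, 6, 7, 8, 9, 10, 3, 12, 15, 14, 13]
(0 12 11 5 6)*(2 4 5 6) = (0 12 11 6)(2 4 5) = [12, 1, 4, 3, 5, 2, 0, 7, 8, 9, 10, 6, 11]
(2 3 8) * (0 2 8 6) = [2, 1, 3, 6, 4, 5, 0, 7, 8] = (8)(0 2 3 6)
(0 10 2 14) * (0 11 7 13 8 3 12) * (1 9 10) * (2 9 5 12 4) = (0 1 5 12)(2 14 11 7 13 8 3 4)(9 10) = [1, 5, 14, 4, 2, 12, 6, 13, 3, 10, 9, 7, 0, 8, 11]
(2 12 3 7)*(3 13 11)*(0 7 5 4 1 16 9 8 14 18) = (0 7 2 12 13 11 3 5 4 1 16 9 8 14 18) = [7, 16, 12, 5, 1, 4, 6, 2, 14, 8, 10, 3, 13, 11, 18, 15, 9, 17, 0]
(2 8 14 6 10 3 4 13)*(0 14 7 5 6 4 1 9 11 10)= (0 14 4 13 2 8 7 5 6)(1 9 11 10 3)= [14, 9, 8, 1, 13, 6, 0, 5, 7, 11, 3, 10, 12, 2, 4]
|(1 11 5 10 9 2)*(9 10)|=|(1 11 5 9 2)|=5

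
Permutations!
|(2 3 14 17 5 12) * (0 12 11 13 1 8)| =|(0 12 2 3 14 17 5 11 13 1 8)| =11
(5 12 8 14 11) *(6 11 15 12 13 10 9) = (5 13 10 9 6 11)(8 14 15 12) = [0, 1, 2, 3, 4, 13, 11, 7, 14, 6, 9, 5, 8, 10, 15, 12]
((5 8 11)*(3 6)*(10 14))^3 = (3 6)(10 14) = ((3 6)(5 8 11)(10 14))^3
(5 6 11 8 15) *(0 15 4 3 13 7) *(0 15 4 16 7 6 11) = (0 4 3 13 6)(5 11 8 16 7 15) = [4, 1, 2, 13, 3, 11, 0, 15, 16, 9, 10, 8, 12, 6, 14, 5, 7]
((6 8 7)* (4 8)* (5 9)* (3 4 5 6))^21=(9)(3 4 8 7)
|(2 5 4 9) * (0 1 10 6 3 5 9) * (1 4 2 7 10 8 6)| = |(0 4)(1 8 6 3 5 2 9 7 10)| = 18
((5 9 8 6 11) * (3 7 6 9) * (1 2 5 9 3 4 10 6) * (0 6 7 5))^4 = (0 8 10)(1 11 5)(2 9 4)(3 7 6)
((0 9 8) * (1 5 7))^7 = (0 9 8)(1 5 7)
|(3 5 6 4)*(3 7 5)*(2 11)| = |(2 11)(4 7 5 6)| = 4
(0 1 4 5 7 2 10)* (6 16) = (0 1 4 5 7 2 10)(6 16) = [1, 4, 10, 3, 5, 7, 16, 2, 8, 9, 0, 11, 12, 13, 14, 15, 6]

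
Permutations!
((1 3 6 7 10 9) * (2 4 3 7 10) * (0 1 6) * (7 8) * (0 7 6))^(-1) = ((0 1 8 6 10 9)(2 4 3 7))^(-1) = (0 9 10 6 8 1)(2 7 3 4)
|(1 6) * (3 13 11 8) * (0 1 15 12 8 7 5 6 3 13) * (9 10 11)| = |(0 1 3)(5 6 15 12 8 13 9 10 11 7)| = 30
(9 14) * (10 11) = (9 14)(10 11) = [0, 1, 2, 3, 4, 5, 6, 7, 8, 14, 11, 10, 12, 13, 9]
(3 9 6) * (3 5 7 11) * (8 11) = (3 9 6 5 7 8 11) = [0, 1, 2, 9, 4, 7, 5, 8, 11, 6, 10, 3]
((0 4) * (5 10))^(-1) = ((0 4)(5 10))^(-1) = (0 4)(5 10)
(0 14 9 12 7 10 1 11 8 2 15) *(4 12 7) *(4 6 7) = (0 14 9 4 12 6 7 10 1 11 8 2 15) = [14, 11, 15, 3, 12, 5, 7, 10, 2, 4, 1, 8, 6, 13, 9, 0]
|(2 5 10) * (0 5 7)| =5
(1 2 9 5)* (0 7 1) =(0 7 1 2 9 5) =[7, 2, 9, 3, 4, 0, 6, 1, 8, 5]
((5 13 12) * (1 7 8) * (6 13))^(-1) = (1 8 7)(5 12 13 6)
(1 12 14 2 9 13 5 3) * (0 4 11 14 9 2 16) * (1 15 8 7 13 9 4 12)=[12, 1, 2, 15, 11, 3, 6, 13, 7, 9, 10, 14, 4, 5, 16, 8, 0]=(0 12 4 11 14 16)(3 15 8 7 13 5)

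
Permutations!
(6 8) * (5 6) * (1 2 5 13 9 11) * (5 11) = (1 2 11)(5 6 8 13 9) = [0, 2, 11, 3, 4, 6, 8, 7, 13, 5, 10, 1, 12, 9]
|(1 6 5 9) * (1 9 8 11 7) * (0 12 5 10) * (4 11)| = 10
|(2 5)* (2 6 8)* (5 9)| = 5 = |(2 9 5 6 8)|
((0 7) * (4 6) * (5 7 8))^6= ((0 8 5 7)(4 6))^6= (0 5)(7 8)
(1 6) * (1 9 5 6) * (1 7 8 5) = (1 7 8 5 6 9) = [0, 7, 2, 3, 4, 6, 9, 8, 5, 1]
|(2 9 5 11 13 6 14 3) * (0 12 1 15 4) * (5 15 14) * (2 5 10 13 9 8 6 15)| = |(0 12 1 14 3 5 11 9 2 8 6 10 13 15 4)| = 15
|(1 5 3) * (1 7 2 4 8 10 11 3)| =|(1 5)(2 4 8 10 11 3 7)| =14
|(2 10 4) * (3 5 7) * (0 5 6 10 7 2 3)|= |(0 5 2 7)(3 6 10 4)|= 4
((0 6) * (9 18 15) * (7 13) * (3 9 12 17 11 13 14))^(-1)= ((0 6)(3 9 18 15 12 17 11 13 7 14))^(-1)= (0 6)(3 14 7 13 11 17 12 15 18 9)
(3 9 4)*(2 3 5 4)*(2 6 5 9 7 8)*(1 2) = (1 2 3 7 8)(4 9 6 5) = [0, 2, 3, 7, 9, 4, 5, 8, 1, 6]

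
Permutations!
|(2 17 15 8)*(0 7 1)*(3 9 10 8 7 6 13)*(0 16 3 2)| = |(0 6 13 2 17 15 7 1 16 3 9 10 8)| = 13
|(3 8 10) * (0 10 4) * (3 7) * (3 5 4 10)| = |(0 3 8 10 7 5 4)| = 7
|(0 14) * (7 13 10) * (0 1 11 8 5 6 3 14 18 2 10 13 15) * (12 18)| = |(0 12 18 2 10 7 15)(1 11 8 5 6 3 14)| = 7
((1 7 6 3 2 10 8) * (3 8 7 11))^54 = ((1 11 3 2 10 7 6 8))^54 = (1 6 10 3)(2 11 8 7)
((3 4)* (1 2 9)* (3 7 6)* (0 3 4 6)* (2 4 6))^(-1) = ((0 3 2 9 1 4 7))^(-1) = (0 7 4 1 9 2 3)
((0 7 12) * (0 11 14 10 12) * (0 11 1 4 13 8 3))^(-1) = ((0 7 11 14 10 12 1 4 13 8 3))^(-1) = (0 3 8 13 4 1 12 10 14 11 7)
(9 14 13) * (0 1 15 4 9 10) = (0 1 15 4 9 14 13 10) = [1, 15, 2, 3, 9, 5, 6, 7, 8, 14, 0, 11, 12, 10, 13, 4]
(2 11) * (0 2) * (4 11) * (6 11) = [2, 1, 4, 3, 6, 5, 11, 7, 8, 9, 10, 0] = (0 2 4 6 11)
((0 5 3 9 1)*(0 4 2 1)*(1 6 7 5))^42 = (0 5 2)(1 3 6)(4 9 7) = ((0 1 4 2 6 7 5 3 9))^42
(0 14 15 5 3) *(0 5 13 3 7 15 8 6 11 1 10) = (0 14 8 6 11 1 10)(3 5 7 15 13) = [14, 10, 2, 5, 4, 7, 11, 15, 6, 9, 0, 1, 12, 3, 8, 13]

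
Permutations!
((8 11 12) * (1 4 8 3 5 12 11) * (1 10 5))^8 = (1 4 8 10 5 12 3)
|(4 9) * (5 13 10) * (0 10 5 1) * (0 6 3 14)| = |(0 10 1 6 3 14)(4 9)(5 13)| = 6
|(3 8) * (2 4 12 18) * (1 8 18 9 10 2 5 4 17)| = 11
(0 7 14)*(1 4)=[7, 4, 2, 3, 1, 5, 6, 14, 8, 9, 10, 11, 12, 13, 0]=(0 7 14)(1 4)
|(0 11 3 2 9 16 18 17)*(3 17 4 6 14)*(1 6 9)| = |(0 11 17)(1 6 14 3 2)(4 9 16 18)| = 60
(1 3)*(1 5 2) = (1 3 5 2) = [0, 3, 1, 5, 4, 2]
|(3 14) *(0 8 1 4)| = 4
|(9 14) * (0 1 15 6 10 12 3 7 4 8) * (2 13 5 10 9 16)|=16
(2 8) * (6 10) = (2 8)(6 10) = [0, 1, 8, 3, 4, 5, 10, 7, 2, 9, 6]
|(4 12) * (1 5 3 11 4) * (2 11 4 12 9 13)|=|(1 5 3 4 9 13 2 11 12)|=9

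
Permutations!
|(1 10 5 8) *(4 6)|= 4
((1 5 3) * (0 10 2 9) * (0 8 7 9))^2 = (0 2 10)(1 3 5)(7 8 9)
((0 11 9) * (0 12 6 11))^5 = (6 11 9 12)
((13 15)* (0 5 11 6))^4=((0 5 11 6)(13 15))^4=(15)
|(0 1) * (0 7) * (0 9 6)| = 5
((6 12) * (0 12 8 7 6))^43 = ((0 12)(6 8 7))^43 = (0 12)(6 8 7)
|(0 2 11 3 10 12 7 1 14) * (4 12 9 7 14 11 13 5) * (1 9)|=|(0 2 13 5 4 12 14)(1 11 3 10)(7 9)|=28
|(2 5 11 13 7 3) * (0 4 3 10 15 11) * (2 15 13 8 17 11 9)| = |(0 4 3 15 9 2 5)(7 10 13)(8 17 11)| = 21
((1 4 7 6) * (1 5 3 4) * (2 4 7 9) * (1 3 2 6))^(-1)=(1 7 3)(2 5 6 9 4)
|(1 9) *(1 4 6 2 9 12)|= |(1 12)(2 9 4 6)|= 4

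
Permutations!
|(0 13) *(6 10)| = 2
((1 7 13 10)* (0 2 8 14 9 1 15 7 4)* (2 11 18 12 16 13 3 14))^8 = ((0 11 18 12 16 13 10 15 7 3 14 9 1 4)(2 8))^8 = (0 7 18 14 16 1 10)(3 12 9 13 4 15 11)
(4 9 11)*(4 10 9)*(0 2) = (0 2)(9 11 10) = [2, 1, 0, 3, 4, 5, 6, 7, 8, 11, 9, 10]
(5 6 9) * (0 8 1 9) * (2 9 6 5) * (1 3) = (0 8 3 1 6)(2 9) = [8, 6, 9, 1, 4, 5, 0, 7, 3, 2]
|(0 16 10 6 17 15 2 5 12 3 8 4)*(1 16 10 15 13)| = 14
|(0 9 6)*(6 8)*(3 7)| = |(0 9 8 6)(3 7)| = 4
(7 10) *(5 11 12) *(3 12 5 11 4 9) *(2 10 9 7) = (2 10)(3 12 11 5 4 7 9) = [0, 1, 10, 12, 7, 4, 6, 9, 8, 3, 2, 5, 11]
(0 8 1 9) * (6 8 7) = (0 7 6 8 1 9) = [7, 9, 2, 3, 4, 5, 8, 6, 1, 0]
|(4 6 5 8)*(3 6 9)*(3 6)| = 5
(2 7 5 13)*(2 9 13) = [0, 1, 7, 3, 4, 2, 6, 5, 8, 13, 10, 11, 12, 9] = (2 7 5)(9 13)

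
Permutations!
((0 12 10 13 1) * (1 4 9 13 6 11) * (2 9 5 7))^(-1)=((0 12 10 6 11 1)(2 9 13 4 5 7))^(-1)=(0 1 11 6 10 12)(2 7 5 4 13 9)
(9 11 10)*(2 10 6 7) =(2 10 9 11 6 7) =[0, 1, 10, 3, 4, 5, 7, 2, 8, 11, 9, 6]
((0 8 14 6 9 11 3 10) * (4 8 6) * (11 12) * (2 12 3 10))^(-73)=((0 6 9 3 2 12 11 10)(4 8 14))^(-73)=(0 10 11 12 2 3 9 6)(4 14 8)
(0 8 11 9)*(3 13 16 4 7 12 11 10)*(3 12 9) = (0 8 10 12 11 3 13 16 4 7 9) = [8, 1, 2, 13, 7, 5, 6, 9, 10, 0, 12, 3, 11, 16, 14, 15, 4]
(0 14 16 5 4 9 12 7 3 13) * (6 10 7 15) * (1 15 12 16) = (0 14 1 15 6 10 7 3 13)(4 9 16 5) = [14, 15, 2, 13, 9, 4, 10, 3, 8, 16, 7, 11, 12, 0, 1, 6, 5]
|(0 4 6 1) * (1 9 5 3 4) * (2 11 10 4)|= 8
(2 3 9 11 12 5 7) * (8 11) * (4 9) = (2 3 4 9 8 11 12 5 7) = [0, 1, 3, 4, 9, 7, 6, 2, 11, 8, 10, 12, 5]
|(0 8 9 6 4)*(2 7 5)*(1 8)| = 6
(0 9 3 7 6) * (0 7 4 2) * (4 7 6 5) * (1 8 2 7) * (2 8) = (0 9 3 1 2)(4 7 5) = [9, 2, 0, 1, 7, 4, 6, 5, 8, 3]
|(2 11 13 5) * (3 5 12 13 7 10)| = |(2 11 7 10 3 5)(12 13)| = 6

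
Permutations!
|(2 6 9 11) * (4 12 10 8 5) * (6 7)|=5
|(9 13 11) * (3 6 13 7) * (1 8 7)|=8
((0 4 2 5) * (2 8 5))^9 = (0 4 8 5)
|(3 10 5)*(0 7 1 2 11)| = 15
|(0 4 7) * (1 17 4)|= 5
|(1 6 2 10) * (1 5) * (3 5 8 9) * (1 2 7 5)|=9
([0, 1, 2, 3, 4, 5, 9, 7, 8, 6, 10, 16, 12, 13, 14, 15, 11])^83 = [0, 1, 2, 3, 4, 5, 9, 7, 8, 6, 10, 16, 12, 13, 14, 15, 11]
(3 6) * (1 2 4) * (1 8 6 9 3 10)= (1 2 4 8 6 10)(3 9)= [0, 2, 4, 9, 8, 5, 10, 7, 6, 3, 1]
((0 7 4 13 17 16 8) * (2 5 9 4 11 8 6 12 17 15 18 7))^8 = (0 7 13 5 8 18 4 2 11 15 9)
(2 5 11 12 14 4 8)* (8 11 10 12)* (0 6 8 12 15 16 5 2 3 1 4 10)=(0 6 8 3 1 4 11 12 14 10 15 16 5)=[6, 4, 2, 1, 11, 0, 8, 7, 3, 9, 15, 12, 14, 13, 10, 16, 5]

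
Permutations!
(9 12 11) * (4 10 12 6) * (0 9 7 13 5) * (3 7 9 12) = (0 12 11 9 6 4 10 3 7 13 5) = [12, 1, 2, 7, 10, 0, 4, 13, 8, 6, 3, 9, 11, 5]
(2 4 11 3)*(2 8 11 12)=(2 4 12)(3 8 11)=[0, 1, 4, 8, 12, 5, 6, 7, 11, 9, 10, 3, 2]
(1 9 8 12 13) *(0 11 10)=(0 11 10)(1 9 8 12 13)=[11, 9, 2, 3, 4, 5, 6, 7, 12, 8, 0, 10, 13, 1]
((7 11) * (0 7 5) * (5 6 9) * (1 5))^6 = ((0 7 11 6 9 1 5))^6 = (0 5 1 9 6 11 7)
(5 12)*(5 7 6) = (5 12 7 6) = [0, 1, 2, 3, 4, 12, 5, 6, 8, 9, 10, 11, 7]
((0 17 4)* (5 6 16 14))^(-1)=(0 4 17)(5 14 16 6)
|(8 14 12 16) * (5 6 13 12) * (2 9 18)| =|(2 9 18)(5 6 13 12 16 8 14)| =21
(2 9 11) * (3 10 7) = (2 9 11)(3 10 7) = [0, 1, 9, 10, 4, 5, 6, 3, 8, 11, 7, 2]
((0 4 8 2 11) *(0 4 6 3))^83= ((0 6 3)(2 11 4 8))^83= (0 3 6)(2 8 4 11)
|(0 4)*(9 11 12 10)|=|(0 4)(9 11 12 10)|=4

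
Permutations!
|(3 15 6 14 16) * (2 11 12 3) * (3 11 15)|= 10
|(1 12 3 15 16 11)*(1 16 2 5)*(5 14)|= |(1 12 3 15 2 14 5)(11 16)|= 14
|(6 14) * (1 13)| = 2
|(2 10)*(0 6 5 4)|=|(0 6 5 4)(2 10)|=4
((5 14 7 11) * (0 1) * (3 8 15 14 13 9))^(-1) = (0 1)(3 9 13 5 11 7 14 15 8)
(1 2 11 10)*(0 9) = (0 9)(1 2 11 10) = [9, 2, 11, 3, 4, 5, 6, 7, 8, 0, 1, 10]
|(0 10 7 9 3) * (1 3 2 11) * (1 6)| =|(0 10 7 9 2 11 6 1 3)| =9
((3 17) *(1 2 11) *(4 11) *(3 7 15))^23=(1 11 4 2)(3 15 7 17)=((1 2 4 11)(3 17 7 15))^23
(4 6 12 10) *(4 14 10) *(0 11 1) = [11, 0, 2, 3, 6, 5, 12, 7, 8, 9, 14, 1, 4, 13, 10] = (0 11 1)(4 6 12)(10 14)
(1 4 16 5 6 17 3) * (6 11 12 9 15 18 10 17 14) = [0, 4, 2, 1, 16, 11, 14, 7, 8, 15, 17, 12, 9, 13, 6, 18, 5, 3, 10] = (1 4 16 5 11 12 9 15 18 10 17 3)(6 14)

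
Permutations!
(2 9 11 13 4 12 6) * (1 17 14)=(1 17 14)(2 9 11 13 4 12 6)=[0, 17, 9, 3, 12, 5, 2, 7, 8, 11, 10, 13, 6, 4, 1, 15, 16, 14]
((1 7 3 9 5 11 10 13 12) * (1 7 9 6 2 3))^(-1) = (1 7 12 13 10 11 5 9)(2 6 3)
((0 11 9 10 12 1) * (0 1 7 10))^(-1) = (0 9 11)(7 12 10)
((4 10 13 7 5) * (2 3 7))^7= ((2 3 7 5 4 10 13))^7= (13)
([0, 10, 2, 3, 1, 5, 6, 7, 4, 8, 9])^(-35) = (10)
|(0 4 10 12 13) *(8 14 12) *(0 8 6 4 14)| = 15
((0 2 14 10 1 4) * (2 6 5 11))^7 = (0 1 14 11 6 4 10 2 5)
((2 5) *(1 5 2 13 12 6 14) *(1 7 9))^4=((1 5 13 12 6 14 7 9))^4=(1 6)(5 14)(7 13)(9 12)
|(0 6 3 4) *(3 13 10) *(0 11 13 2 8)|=20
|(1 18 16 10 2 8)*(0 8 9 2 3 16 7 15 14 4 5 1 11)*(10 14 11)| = 26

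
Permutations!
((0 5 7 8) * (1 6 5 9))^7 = (9)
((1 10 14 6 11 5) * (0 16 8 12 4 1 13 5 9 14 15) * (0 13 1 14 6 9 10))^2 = (0 8 4 9 11 15 5)(1 16 12 14 6 10 13)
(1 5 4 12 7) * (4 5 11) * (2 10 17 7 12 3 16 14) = (1 11 4 3 16 14 2 10 17 7) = [0, 11, 10, 16, 3, 5, 6, 1, 8, 9, 17, 4, 12, 13, 2, 15, 14, 7]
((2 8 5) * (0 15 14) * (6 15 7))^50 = ((0 7 6 15 14)(2 8 5))^50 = (15)(2 5 8)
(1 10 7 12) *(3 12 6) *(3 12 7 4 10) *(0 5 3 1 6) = [5, 1, 2, 7, 10, 3, 12, 0, 8, 9, 4, 11, 6] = (0 5 3 7)(4 10)(6 12)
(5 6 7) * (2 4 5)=(2 4 5 6 7)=[0, 1, 4, 3, 5, 6, 7, 2]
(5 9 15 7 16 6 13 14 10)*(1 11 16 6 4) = [0, 11, 2, 3, 1, 9, 13, 6, 8, 15, 5, 16, 12, 14, 10, 7, 4] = (1 11 16 4)(5 9 15 7 6 13 14 10)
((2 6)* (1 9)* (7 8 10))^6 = (10)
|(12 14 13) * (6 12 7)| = 5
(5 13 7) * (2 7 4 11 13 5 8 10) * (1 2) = (1 2 7 8 10)(4 11 13) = [0, 2, 7, 3, 11, 5, 6, 8, 10, 9, 1, 13, 12, 4]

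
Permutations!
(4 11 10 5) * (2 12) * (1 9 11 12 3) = (1 9 11 10 5 4 12 2 3) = [0, 9, 3, 1, 12, 4, 6, 7, 8, 11, 5, 10, 2]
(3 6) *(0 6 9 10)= (0 6 3 9 10)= [6, 1, 2, 9, 4, 5, 3, 7, 8, 10, 0]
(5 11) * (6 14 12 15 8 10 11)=(5 6 14 12 15 8 10 11)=[0, 1, 2, 3, 4, 6, 14, 7, 10, 9, 11, 5, 15, 13, 12, 8]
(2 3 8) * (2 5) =[0, 1, 3, 8, 4, 2, 6, 7, 5] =(2 3 8 5)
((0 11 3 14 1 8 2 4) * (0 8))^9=(0 1 14 3 11)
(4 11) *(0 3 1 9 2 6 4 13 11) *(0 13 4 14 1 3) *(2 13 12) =(1 9 13 11 4 12 2 6 14) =[0, 9, 6, 3, 12, 5, 14, 7, 8, 13, 10, 4, 2, 11, 1]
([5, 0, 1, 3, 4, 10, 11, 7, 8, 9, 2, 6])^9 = [1, 2, 10, 3, 4, 0, 11, 7, 8, 9, 5, 6]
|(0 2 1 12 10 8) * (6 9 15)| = 6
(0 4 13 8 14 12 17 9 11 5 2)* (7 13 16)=(0 4 16 7 13 8 14 12 17 9 11 5 2)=[4, 1, 0, 3, 16, 2, 6, 13, 14, 11, 10, 5, 17, 8, 12, 15, 7, 9]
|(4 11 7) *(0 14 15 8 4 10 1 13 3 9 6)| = 13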